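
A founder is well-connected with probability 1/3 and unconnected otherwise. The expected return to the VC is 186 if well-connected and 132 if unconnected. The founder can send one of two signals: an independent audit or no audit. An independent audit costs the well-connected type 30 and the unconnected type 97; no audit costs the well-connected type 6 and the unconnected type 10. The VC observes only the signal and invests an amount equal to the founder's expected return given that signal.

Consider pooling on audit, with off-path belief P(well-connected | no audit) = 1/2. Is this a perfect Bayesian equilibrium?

On the equilibrium path (audit) the VC holds the prior 1/3 and pays 1/3·186 + 2/3·132 = 150. Off-path (no audit) belief 1/2 gives 1/2·186 + 1/2·132 = 159.
Well-connected: audit gives 150 − 30 = 120; no audit gives 159 − 6 = 153. Deviates. ✗
Unconnected: audit gives 150 − 97 = 53; no audit gives 159 − 10 = 149. Deviates. ✗

No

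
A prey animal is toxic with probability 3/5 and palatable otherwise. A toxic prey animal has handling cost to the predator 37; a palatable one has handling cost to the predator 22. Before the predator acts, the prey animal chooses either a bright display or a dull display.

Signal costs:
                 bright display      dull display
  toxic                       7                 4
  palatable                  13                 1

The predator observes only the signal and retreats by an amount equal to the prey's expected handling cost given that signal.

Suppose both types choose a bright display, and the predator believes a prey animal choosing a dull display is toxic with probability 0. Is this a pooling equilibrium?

On the equilibrium path (bright display) the predator holds the prior 3/5 and pays 3/5·37 + 2/5·22 = 31. Off-path (dull display) belief 0 gives 0·37 + 1·22 = 22.
Toxic: bright display gives 31 − 7 = 24; dull display gives 22 − 4 = 18. Stays. ✓
Palatable: bright display gives 31 − 13 = 18; dull display gives 22 − 1 = 21. Deviates. ✗

No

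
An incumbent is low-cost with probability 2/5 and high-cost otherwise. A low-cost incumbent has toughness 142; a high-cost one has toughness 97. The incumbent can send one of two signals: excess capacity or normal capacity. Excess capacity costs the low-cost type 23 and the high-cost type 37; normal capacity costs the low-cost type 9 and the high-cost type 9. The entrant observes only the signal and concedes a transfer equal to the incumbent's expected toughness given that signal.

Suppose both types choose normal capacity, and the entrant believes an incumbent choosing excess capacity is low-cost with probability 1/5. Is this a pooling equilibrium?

At the pooled signal (normal capacity) the entrant holds the prior 2/5 and pays 2/5·142 + 3/5·97 = 115. Off-path (excess capacity) belief 1/5 gives 1/5·142 + 4/5·97 = 106.
Low-cost: normal capacity gives 115 − 9 = 106; excess capacity gives 106 − 23 = 83. Stays. ✓
High-cost: normal capacity gives 115 − 9 = 106; excess capacity gives 106 − 37 = 69. Stays. ✓

Yes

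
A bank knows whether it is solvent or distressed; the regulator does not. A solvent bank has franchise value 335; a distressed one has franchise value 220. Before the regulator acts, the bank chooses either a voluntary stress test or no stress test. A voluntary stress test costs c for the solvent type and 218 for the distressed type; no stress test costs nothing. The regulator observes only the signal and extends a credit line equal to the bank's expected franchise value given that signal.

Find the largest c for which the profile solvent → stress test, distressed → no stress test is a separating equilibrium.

115

Under separation: stress test → solvent (pays 335); no stress test → distressed (pays 220).
Distressed: 220 − 0 = 220 ≥ 335 − 218 = 117. Holds regardless of c. ✓
Solvent: 335 − c ≥ 220 − 0, so c ≤ 335 − 220 = 115.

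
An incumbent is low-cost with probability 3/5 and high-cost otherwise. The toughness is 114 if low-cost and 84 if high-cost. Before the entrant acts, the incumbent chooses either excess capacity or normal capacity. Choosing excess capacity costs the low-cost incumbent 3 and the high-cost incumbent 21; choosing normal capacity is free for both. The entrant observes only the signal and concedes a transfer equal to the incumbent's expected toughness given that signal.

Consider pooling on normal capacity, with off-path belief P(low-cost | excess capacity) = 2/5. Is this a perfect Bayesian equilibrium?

At the pooled signal (normal capacity) the entrant holds the prior 3/5 and pays 3/5·114 + 2/5·84 = 102. Off-path (excess capacity) belief 2/5 gives 2/5·114 + 3/5·84 = 96.
Low-cost: normal capacity gives 102 − 0 = 102; excess capacity gives 96 − 3 = 93. Stays. ✓
High-cost: normal capacity gives 102 − 0 = 102; excess capacity gives 96 − 21 = 75. Stays. ✓

Yes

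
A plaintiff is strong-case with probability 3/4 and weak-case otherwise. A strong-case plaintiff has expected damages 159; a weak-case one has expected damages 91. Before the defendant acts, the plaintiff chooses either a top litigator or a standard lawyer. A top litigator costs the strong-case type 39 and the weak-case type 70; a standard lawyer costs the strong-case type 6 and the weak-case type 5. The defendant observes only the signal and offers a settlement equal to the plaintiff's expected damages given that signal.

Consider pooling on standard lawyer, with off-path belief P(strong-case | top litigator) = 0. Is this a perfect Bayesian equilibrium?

At the pooled signal (standard lawyer) the defendant holds the prior 3/4 and pays 3/4·159 + 1/4·91 = 142. Off-path (top litigator) belief 0 gives 0·159 + 1·91 = 91.
Strong-case: standard lawyer gives 142 − 6 = 136; top litigator gives 91 − 39 = 52. Stays. ✓
Weak-case: standard lawyer gives 142 − 5 = 137; top litigator gives 91 − 70 = 21. Stays. ✓

Yes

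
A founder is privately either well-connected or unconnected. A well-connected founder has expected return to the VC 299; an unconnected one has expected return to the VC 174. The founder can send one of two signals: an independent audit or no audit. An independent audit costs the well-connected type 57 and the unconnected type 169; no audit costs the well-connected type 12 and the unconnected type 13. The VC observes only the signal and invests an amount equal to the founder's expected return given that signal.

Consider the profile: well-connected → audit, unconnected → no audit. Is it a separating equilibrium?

Under separation the VC infers type exactly: audit → well-connected (pays 299), no audit → unconnected (pays 174).
Well-connected: audit gives 299 − 57 = 242; no audit gives 174 − 12 = 162. No deviation. ✓
Unconnected: no audit gives 174 − 13 = 161; audit gives 299 − 169 = 130. No deviation. ✓
Neither type gains from mimicking the other.

Yes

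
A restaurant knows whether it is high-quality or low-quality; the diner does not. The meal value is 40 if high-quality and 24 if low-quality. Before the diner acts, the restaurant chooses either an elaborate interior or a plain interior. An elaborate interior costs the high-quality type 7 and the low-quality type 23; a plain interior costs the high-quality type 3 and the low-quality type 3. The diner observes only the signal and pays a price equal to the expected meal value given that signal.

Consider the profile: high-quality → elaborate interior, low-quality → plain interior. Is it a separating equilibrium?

If types separate, elaborate interior earns payment 40 and plain interior earns 24.
High-quality: elaborate interior gives 40 − 7 = 33; plain interior gives 24 − 3 = 21. No deviation. ✓
Low-quality: plain interior gives 24 − 3 = 21; elaborate interior gives 40 − 23 = 17. No deviation. ✓
Neither type gains from mimicking the other.

Yes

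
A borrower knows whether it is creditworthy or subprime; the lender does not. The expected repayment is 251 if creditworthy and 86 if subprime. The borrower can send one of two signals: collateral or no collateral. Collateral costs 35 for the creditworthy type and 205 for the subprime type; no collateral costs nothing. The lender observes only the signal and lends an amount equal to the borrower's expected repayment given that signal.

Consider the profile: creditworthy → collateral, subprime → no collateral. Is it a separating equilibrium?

If types separate, collateral earns payment 251 and no collateral earns 86.
Creditworthy: collateral gives 251 − 35 = 216; no collateral gives 86 − 0 = 86. No deviation. ✓
Subprime: no collateral gives 86 − 0 = 86; collateral gives 251 − 205 = 46. No deviation. ✓
Neither type gains from mimicking the other.

Yes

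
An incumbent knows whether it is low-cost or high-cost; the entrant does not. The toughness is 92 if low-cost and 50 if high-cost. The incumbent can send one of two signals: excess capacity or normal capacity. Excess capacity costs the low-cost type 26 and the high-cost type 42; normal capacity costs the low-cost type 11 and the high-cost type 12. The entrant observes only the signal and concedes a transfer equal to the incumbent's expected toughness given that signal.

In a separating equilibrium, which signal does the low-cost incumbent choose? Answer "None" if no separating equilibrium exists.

None

Try low-cost → excess capacity, high-cost → normal capacity:
  If types separate, excess capacity earns payment 92 and normal capacity earns 50.
  Low-cost: excess capacity gives 92 − 26 = 66; normal capacity gives 50 − 11 = 39. No deviation. ✓
  High-cost: normal capacity gives 50 − 12 = 38; excess capacity gives 92 − 42 = 50. Would deviate. ✗
Try low-cost → normal capacity, high-cost → excess capacity:
  If types separate, normal capacity earns payment 92 and excess capacity earns 50.
  Low-cost: normal capacity gives 92 − 11 = 81; excess capacity gives 50 − 26 = 24. No deviation. ✓
  High-cost: excess capacity gives 50 − 42 = 8; normal capacity gives 92 − 12 = 80. Would deviate. ✗
Neither assignment is incentive-compatible.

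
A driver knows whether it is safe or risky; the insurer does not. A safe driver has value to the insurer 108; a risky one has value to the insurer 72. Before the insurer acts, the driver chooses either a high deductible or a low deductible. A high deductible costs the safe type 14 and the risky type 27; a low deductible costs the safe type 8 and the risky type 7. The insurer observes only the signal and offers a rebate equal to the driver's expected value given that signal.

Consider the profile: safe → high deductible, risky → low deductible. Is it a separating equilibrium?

No

Under separation the insurer infers type exactly: high deductible → safe (pays 108), low deductible → risky (pays 72).
Safe: high deductible gives 108 − 14 = 94; low deductible gives 72 − 8 = 64. No deviation. ✓
Risky: low deductible gives 72 − 7 = 65; high deductible gives 108 − 27 = 81. Would deviate. ✗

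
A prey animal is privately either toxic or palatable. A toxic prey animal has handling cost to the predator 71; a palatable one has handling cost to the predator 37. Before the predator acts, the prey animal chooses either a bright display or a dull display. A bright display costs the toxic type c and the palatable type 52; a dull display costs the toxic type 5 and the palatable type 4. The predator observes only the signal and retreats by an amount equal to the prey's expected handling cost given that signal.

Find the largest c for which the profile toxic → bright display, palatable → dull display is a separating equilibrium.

Under separation: bright display → toxic (pays 71); dull display → palatable (pays 37).
Palatable: 37 − 4 = 33 ≥ 71 − 52 = 19. Holds regardless of c. ✓
Toxic: 71 − c ≥ 37 − 5, so c ≤ 71 − 32 = 39.

39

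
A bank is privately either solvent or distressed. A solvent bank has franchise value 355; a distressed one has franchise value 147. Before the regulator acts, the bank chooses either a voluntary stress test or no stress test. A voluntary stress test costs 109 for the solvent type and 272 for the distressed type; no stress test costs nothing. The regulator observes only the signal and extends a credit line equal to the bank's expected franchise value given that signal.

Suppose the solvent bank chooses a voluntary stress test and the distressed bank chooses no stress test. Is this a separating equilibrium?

Yes

If types separate, stress test earns payment 355 and no stress test earns 147.
Solvent: stress test gives 355 − 109 = 246; no stress test gives 147 − 0 = 147. No deviation. ✓
Distressed: no stress test gives 147 − 0 = 147; stress test gives 355 − 272 = 83. No deviation. ✓
Both incentive constraints hold.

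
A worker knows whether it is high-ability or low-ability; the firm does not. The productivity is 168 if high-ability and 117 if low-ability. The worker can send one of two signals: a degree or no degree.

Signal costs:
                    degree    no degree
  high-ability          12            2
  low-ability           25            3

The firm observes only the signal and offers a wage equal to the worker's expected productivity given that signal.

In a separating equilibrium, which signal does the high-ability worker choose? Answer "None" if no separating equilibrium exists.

Try high-ability → degree, low-ability → no degree:
  Under separation the firm infers type exactly: degree → high-ability (pays 168), no degree → low-ability (pays 117).
  High-ability: degree gives 168 − 12 = 156; no degree gives 117 − 2 = 115. No deviation. ✓
  Low-ability: no degree gives 117 − 3 = 114; degree gives 168 − 25 = 143. Would deviate. ✗
Try high-ability → no degree, low-ability → degree:
  Under separation the firm infers type exactly: no degree → high-ability (pays 168), degree → low-ability (pays 117).
  High-ability: no degree gives 168 − 2 = 166; degree gives 117 − 12 = 105. No deviation. ✓
  Low-ability: degree gives 117 − 25 = 92; no degree gives 168 − 3 = 165. Would deviate. ✗
Neither assignment is incentive-compatible.

None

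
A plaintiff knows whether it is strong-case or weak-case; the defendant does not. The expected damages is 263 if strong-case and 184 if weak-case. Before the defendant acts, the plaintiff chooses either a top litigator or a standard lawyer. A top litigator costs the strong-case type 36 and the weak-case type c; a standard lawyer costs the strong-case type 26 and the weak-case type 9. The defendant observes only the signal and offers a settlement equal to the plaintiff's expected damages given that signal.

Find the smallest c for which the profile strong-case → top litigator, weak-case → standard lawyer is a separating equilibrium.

88

Under separation: top litigator → strong-case (pays 263); standard lawyer → weak-case (pays 184).
Strong-case: 263 − 36 = 227 ≥ 184 − 26 = 158. Holds regardless of c. ✓
Weak-case: 184 − 9 ≥ 263 − c, so c ≥ 263 − 175 = 88.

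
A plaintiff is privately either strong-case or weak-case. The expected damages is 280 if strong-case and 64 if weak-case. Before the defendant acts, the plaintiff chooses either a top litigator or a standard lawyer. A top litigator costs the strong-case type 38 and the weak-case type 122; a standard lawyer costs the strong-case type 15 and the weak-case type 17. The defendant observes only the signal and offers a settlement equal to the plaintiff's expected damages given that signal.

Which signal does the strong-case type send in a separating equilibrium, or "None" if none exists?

Try strong-case → top litigator, weak-case → standard lawyer:
  If types separate, top litigator earns payment 280 and standard lawyer earns 64.
  Strong-case: top litigator gives 280 − 38 = 242; standard lawyer gives 64 − 15 = 49. No deviation. ✓
  Weak-case: standard lawyer gives 64 − 17 = 47; top litigator gives 280 − 122 = 158. Would deviate. ✗
Try strong-case → standard lawyer, weak-case → top litigator:
  If types separate, standard lawyer earns payment 280 and top litigator earns 64.
  Strong-case: standard lawyer gives 280 − 15 = 265; top litigator gives 64 − 38 = 26. No deviation. ✓
  Weak-case: top litigator gives 64 − 122 = -58; standard lawyer gives 280 − 17 = 263. Would deviate. ✗
Neither assignment is incentive-compatible.

None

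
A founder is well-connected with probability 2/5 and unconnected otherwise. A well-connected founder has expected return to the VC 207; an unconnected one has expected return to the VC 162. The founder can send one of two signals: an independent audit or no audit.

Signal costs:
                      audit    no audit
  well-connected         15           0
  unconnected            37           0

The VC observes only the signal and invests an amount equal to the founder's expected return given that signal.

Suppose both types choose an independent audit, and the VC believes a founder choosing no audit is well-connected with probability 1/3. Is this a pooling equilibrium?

No

At the pooled signal (audit) the VC holds the prior 2/5 and pays 2/5·207 + 3/5·162 = 180. Off-path (no audit) belief 1/3 gives 1/3·207 + 2/3·162 = 177.
Well-connected: audit gives 180 − 15 = 165; no audit gives 177 − 0 = 177. Deviates. ✗
Unconnected: audit gives 180 − 37 = 143; no audit gives 177 − 0 = 177. Deviates. ✗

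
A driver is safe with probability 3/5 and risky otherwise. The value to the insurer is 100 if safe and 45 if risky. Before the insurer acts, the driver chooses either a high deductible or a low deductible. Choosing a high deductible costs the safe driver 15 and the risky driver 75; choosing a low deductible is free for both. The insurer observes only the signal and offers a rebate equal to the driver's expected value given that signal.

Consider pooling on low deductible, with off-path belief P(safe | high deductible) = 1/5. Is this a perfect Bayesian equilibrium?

At the pooled signal (low deductible) the insurer holds the prior 3/5 and pays 3/5·100 + 2/5·45 = 78. Off-path (high deductible) belief 1/5 gives 1/5·100 + 4/5·45 = 56.
Safe: low deductible gives 78 − 0 = 78; high deductible gives 56 − 15 = 41. Stays. ✓
Risky: low deductible gives 78 − 0 = 78; high deductible gives 56 − 75 = -19. Stays. ✓

Yes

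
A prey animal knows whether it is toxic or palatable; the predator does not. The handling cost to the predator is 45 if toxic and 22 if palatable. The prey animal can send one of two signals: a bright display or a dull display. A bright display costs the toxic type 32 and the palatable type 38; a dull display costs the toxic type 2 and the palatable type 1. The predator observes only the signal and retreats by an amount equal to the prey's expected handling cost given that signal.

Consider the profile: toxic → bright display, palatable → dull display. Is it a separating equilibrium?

No

Under separation the predator infers type exactly: bright display → toxic (pays 45), dull display → palatable (pays 22).
Toxic: bright display gives 45 − 32 = 13; dull display gives 22 − 2 = 20. Would deviate. ✗
Palatable: dull display gives 22 − 1 = 21; bright display gives 45 − 38 = 7. No deviation. ✓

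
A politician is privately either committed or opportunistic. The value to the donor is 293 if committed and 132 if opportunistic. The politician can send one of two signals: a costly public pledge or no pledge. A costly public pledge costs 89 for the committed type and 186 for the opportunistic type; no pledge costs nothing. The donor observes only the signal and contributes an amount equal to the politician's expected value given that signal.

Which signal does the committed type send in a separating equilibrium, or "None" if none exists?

pledge

Try committed → pledge, opportunistic → no pledge:
  If types separate, pledge earns payment 293 and no pledge earns 132.
  Committed: pledge gives 293 − 89 = 204; no pledge gives 132 − 0 = 132. No deviation. ✓
  Opportunistic: no pledge gives 132 − 0 = 132; pledge gives 293 − 186 = 107. No deviation. ✓
Both hold — the committed type sends pledge.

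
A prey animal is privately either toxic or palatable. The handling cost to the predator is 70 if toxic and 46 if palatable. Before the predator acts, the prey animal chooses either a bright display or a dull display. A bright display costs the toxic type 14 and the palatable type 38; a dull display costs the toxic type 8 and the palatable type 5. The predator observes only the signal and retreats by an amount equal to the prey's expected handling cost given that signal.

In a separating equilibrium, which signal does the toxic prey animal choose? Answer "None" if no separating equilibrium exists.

bright display

Try toxic → bright display, palatable → dull display:
  If types separate, bright display earns payment 70 and dull display earns 46.
  Toxic: bright display gives 70 − 14 = 56; dull display gives 46 − 8 = 38. No deviation. ✓
  Palatable: dull display gives 46 − 5 = 41; bright display gives 70 − 38 = 32. No deviation. ✓
Both hold — the toxic type sends bright display.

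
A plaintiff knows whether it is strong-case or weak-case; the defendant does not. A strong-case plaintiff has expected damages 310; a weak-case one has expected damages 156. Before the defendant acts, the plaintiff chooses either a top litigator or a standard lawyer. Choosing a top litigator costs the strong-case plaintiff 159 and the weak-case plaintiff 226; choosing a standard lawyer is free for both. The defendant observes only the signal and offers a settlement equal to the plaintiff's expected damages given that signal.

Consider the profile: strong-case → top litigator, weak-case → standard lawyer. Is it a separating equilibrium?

No

If types separate, top litigator earns payment 310 and standard lawyer earns 156.
Strong-case: top litigator gives 310 − 159 = 151; standard lawyer gives 156 − 0 = 156. Would deviate. ✗
Weak-case: standard lawyer gives 156 − 0 = 156; top litigator gives 310 − 226 = 84. No deviation. ✓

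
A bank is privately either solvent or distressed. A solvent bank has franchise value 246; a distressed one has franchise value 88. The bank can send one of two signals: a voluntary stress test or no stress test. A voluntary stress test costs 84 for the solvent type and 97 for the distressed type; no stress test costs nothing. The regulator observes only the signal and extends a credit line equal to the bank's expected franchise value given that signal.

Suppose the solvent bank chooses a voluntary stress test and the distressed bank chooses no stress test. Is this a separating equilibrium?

Under separation the regulator infers type exactly: stress test → solvent (pays 246), no stress test → distressed (pays 88).
Solvent: stress test gives 246 − 84 = 162; no stress test gives 88 − 0 = 88. No deviation. ✓
Distressed: no stress test gives 88 − 0 = 88; stress test gives 246 − 97 = 149. Would deviate. ✗

No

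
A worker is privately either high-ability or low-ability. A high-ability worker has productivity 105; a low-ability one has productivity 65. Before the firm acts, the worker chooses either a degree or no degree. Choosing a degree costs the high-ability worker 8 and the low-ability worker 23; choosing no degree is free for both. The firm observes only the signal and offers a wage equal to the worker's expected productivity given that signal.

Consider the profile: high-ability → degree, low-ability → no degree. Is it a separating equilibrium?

No

If types separate, degree earns payment 105 and no degree earns 65.
High-ability: degree gives 105 − 8 = 97; no degree gives 65 − 0 = 65. No deviation. ✓
Low-ability: no degree gives 65 − 0 = 65; degree gives 105 − 23 = 82. Would deviate. ✗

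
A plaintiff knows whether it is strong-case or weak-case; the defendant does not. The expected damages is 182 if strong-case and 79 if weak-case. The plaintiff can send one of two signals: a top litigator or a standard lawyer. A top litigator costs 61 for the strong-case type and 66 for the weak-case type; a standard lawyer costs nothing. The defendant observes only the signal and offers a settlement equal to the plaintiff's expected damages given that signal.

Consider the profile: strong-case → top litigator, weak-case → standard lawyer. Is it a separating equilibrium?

No

If types separate, top litigator earns payment 182 and standard lawyer earns 79.
Strong-case: top litigator gives 182 − 61 = 121; standard lawyer gives 79 − 0 = 79. No deviation. ✓
Weak-case: standard lawyer gives 79 − 0 = 79; top litigator gives 182 − 66 = 116. Would deviate. ✗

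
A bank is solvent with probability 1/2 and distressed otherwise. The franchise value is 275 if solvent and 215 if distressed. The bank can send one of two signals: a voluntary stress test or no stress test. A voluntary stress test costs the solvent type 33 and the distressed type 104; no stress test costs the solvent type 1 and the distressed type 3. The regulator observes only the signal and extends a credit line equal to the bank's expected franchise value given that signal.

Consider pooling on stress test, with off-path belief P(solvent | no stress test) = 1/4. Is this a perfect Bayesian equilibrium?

No

At the pooled signal (stress test) the regulator holds the prior 1/2 and pays 1/2·275 + 1/2·215 = 245. Off-path (no stress test) belief 1/4 gives 1/4·275 + 3/4·215 = 230.
Solvent: stress test gives 245 − 33 = 212; no stress test gives 230 − 1 = 229. Deviates. ✗
Distressed: stress test gives 245 − 104 = 141; no stress test gives 230 − 3 = 227. Deviates. ✗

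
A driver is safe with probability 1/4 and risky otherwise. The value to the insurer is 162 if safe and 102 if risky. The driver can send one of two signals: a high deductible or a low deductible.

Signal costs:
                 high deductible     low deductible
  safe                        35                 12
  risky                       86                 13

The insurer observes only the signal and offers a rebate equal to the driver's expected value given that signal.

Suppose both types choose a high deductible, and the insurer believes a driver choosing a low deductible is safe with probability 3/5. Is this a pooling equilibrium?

No

At the pooled signal (high deductible) the insurer holds the prior 1/4 and pays 1/4·162 + 3/4·102 = 117. Off-path (low deductible) belief 3/5 gives 3/5·162 + 2/5·102 = 138.
Safe: high deductible gives 117 − 35 = 82; low deductible gives 138 − 12 = 126. Deviates. ✗
Risky: high deductible gives 117 − 86 = 31; low deductible gives 138 − 13 = 125. Deviates. ✗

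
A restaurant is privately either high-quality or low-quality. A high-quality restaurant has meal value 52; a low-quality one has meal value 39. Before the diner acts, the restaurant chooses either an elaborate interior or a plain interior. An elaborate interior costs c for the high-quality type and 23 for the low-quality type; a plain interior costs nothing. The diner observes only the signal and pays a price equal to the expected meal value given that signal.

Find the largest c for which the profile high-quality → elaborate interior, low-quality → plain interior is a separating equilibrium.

Under separation: elaborate interior → high-quality (pays 52); plain interior → low-quality (pays 39).
Low-quality: 39 − 0 = 39 ≥ 52 − 23 = 29. Holds regardless of c. ✓
High-quality: 52 − c ≥ 39 − 0, so c ≤ 52 − 39 = 13.

13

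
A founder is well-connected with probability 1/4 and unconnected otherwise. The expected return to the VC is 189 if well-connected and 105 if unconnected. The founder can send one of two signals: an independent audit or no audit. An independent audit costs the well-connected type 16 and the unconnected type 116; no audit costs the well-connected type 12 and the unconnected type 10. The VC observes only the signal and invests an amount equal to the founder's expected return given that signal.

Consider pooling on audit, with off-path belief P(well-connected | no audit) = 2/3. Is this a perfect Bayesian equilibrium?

No

At the pooled signal (audit) the VC holds the prior 1/4 and pays 1/4·189 + 3/4·105 = 126. Off-path (no audit) belief 2/3 gives 2/3·189 + 1/3·105 = 161.
Well-connected: audit gives 126 − 16 = 110; no audit gives 161 − 12 = 149. Deviates. ✗
Unconnected: audit gives 126 − 116 = 10; no audit gives 161 − 10 = 151. Deviates. ✗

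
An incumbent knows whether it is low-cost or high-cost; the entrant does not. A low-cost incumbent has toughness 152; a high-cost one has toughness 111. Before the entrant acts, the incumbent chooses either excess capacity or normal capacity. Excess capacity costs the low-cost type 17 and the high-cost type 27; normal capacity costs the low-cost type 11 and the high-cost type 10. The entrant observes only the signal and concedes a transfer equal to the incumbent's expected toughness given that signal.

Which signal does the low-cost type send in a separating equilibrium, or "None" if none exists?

None

Try low-cost → excess capacity, high-cost → normal capacity:
  If types separate, excess capacity earns payment 152 and normal capacity earns 111.
  Low-cost: excess capacity gives 152 − 17 = 135; normal capacity gives 111 − 11 = 100. No deviation. ✓
  High-cost: normal capacity gives 111 − 10 = 101; excess capacity gives 152 − 27 = 125. Would deviate. ✗
Try low-cost → normal capacity, high-cost → excess capacity:
  If types separate, normal capacity earns payment 152 and excess capacity earns 111.
  Low-cost: normal capacity gives 152 − 11 = 141; excess capacity gives 111 − 17 = 94. No deviation. ✓
  High-cost: excess capacity gives 111 − 27 = 84; normal capacity gives 152 − 10 = 142. Would deviate. ✗
Neither assignment is incentive-compatible.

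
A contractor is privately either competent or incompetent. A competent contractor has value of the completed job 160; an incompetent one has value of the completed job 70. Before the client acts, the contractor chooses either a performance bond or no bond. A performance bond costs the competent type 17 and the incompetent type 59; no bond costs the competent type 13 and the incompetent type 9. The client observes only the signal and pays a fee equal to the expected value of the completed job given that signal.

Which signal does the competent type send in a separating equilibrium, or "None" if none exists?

None

Try competent → bond, incompetent → no bond:
  Under separation the client infers type exactly: bond → competent (pays 160), no bond → incompetent (pays 70).
  Competent: bond gives 160 − 17 = 143; no bond gives 70 − 13 = 57. No deviation. ✓
  Incompetent: no bond gives 70 − 9 = 61; bond gives 160 − 59 = 101. Would deviate. ✗
Try competent → no bond, incompetent → bond:
  Under separation the client infers type exactly: no bond → competent (pays 160), bond → incompetent (pays 70).
  Competent: no bond gives 160 − 13 = 147; bond gives 70 − 17 = 53. No deviation. ✓
  Incompetent: bond gives 70 − 59 = 11; no bond gives 160 − 9 = 151. Would deviate. ✗
Neither assignment is incentive-compatible.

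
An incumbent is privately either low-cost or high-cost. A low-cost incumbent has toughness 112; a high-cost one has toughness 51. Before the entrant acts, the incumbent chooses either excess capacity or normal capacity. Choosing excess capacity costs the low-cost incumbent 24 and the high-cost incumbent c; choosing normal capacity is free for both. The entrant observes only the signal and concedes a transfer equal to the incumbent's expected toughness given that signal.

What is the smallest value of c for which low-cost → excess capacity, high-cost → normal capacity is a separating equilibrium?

61

Under separation: excess capacity → low-cost (pays 112); normal capacity → high-cost (pays 51).
Low-cost: 112 − 24 = 88 ≥ 51 − 0 = 51. Holds regardless of c. ✓
High-cost: 51 − 0 ≥ 112 − c, so c ≥ 112 − 51 = 61.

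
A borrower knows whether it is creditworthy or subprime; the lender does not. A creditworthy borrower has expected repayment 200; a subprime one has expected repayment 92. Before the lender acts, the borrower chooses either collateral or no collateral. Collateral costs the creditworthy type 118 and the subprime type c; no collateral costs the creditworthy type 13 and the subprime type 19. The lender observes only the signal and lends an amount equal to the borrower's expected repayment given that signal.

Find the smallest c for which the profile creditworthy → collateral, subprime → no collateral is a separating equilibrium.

Under separation: collateral → creditworthy (pays 200); no collateral → subprime (pays 92).
Creditworthy: 200 − 118 = 82 ≥ 92 − 13 = 79. Holds regardless of c. ✓
Subprime: 92 − 19 ≥ 200 − c, so c ≥ 200 − 73 = 127.

127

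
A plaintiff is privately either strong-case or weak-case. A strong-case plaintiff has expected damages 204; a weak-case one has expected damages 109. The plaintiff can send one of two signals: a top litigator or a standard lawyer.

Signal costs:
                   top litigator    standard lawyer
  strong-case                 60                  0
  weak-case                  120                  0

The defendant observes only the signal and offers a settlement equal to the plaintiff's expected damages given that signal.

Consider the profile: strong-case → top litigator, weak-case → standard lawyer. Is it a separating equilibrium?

Under separation the defendant infers type exactly: top litigator → strong-case (pays 204), standard lawyer → weak-case (pays 109).
Strong-case: top litigator gives 204 − 60 = 144; standard lawyer gives 109 − 0 = 109. No deviation. ✓
Weak-case: standard lawyer gives 109 − 0 = 109; top litigator gives 204 − 120 = 84. No deviation. ✓
Neither type gains from mimicking the other.

Yes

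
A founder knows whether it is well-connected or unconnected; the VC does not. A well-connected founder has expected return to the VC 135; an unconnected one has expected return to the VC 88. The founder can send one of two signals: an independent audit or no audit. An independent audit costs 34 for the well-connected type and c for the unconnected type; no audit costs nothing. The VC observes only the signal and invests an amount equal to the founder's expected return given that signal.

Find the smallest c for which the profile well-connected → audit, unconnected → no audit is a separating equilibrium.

Under separation: audit → well-connected (pays 135); no audit → unconnected (pays 88).
Well-connected: 135 − 34 = 101 ≥ 88 − 0 = 88. Holds regardless of c. ✓
Unconnected: 88 − 0 ≥ 135 − c, so c ≥ 135 − 88 = 47.

47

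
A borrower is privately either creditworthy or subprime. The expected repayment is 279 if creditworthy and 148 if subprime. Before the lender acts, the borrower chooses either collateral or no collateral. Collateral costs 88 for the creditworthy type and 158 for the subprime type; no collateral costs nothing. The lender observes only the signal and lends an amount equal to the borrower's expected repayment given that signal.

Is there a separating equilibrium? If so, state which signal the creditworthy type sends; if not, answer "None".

collateral

Try creditworthy → collateral, subprime → no collateral:
  Under separation the lender infers type exactly: collateral → creditworthy (pays 279), no collateral → subprime (pays 148).
  Creditworthy: collateral gives 279 − 88 = 191; no collateral gives 148 − 0 = 148. No deviation. ✓
  Subprime: no collateral gives 148 − 0 = 148; collateral gives 279 − 158 = 121. No deviation. ✓
Both hold — the creditworthy type sends collateral.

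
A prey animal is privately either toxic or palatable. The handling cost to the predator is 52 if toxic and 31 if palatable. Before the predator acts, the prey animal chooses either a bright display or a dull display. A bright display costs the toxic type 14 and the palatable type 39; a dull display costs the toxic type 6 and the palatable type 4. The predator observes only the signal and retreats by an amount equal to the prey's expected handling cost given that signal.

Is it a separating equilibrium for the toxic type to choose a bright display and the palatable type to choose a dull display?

Under separation the predator infers type exactly: bright display → toxic (pays 52), dull display → palatable (pays 31).
Toxic: bright display gives 52 − 14 = 38; dull display gives 31 − 6 = 25. No deviation. ✓
Palatable: dull display gives 31 − 4 = 27; bright display gives 52 − 39 = 13. No deviation. ✓
Both incentive constraints hold.

Yes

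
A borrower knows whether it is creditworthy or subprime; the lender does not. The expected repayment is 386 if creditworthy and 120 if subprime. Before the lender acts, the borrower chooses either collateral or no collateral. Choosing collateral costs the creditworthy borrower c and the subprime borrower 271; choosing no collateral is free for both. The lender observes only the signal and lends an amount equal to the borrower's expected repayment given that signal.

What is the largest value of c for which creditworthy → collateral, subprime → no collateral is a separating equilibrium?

Under separation: collateral → creditworthy (pays 386); no collateral → subprime (pays 120).
Subprime: 120 − 0 = 120 ≥ 386 − 271 = 115. Holds regardless of c. ✓
Creditworthy: 386 − c ≥ 120 − 0, so c ≤ 386 − 120 = 266.

266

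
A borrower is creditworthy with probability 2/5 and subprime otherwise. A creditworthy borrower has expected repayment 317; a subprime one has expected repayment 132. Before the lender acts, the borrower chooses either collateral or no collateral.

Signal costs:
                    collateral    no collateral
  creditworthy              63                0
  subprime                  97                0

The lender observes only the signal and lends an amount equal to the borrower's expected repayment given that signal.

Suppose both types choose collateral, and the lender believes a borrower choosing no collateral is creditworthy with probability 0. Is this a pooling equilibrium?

No

On the equilibrium path (collateral) the lender holds the prior 2/5 and pays 2/5·317 + 3/5·132 = 206. Off-path (no collateral) belief 0 gives 0·317 + 1·132 = 132.
Creditworthy: collateral gives 206 − 63 = 143; no collateral gives 132 − 0 = 132. Stays. ✓
Subprime: collateral gives 206 − 97 = 109; no collateral gives 132 − 0 = 132. Deviates. ✗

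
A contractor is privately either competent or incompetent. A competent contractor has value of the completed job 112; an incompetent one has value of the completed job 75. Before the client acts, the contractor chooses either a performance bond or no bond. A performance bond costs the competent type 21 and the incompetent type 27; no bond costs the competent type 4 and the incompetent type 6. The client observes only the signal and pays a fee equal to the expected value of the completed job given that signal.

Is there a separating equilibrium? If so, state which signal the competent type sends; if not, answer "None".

Try competent → bond, incompetent → no bond:
  If types separate, bond earns payment 112 and no bond earns 75.
  Competent: bond gives 112 − 21 = 91; no bond gives 75 − 4 = 71. No deviation. ✓
  Incompetent: no bond gives 75 − 6 = 69; bond gives 112 − 27 = 85. Would deviate. ✗
Try competent → no bond, incompetent → bond:
  If types separate, no bond earns payment 112 and bond earns 75.
  Competent: no bond gives 112 − 4 = 108; bond gives 75 − 21 = 54. No deviation. ✓
  Incompetent: bond gives 75 − 27 = 48; no bond gives 112 − 6 = 106. Would deviate. ✗
Neither assignment is incentive-compatible.

None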